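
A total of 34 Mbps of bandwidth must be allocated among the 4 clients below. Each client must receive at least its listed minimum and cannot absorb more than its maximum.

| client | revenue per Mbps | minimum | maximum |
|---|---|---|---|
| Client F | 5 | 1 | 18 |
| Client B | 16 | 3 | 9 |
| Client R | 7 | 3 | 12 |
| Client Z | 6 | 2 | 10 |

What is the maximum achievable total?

303

Meeting every minimum uses 1+3+3+2 = 9 Mbps, leaving 25.
Highest revenue per Mbps first: Client B 16 > Client R 7 > Client Z 6 > Client F 5.
Give Client B 6 more to hit its cap of 9 → 19 left.
Client R: +9 to 12 (cap) → 10 left.
Client Z takes 8 more to reach its cap of 10 → 2 left.
Client F has room for 17 more but only 2 remain, so it gets 3.
Total = 5×3 + 16×9 + 7×12 + 6×10 = 303.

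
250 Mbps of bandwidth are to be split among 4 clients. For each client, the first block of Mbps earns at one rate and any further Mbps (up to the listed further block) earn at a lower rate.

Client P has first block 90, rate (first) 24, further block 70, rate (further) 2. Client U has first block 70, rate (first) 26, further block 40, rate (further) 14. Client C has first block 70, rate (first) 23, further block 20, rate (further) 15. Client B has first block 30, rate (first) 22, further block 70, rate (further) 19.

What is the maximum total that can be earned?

6030

Rank every tier by rate: Client U/tier1 26 > Client P/tier1 24 > Client C/tier1 23 > Client B/tier1 22 > Client B/tier2 19 > Client C/tier2 15 > Client U/tier2 14 > Client P/tier2 2.
Client U/tier1 (26): +70 — 180 left.
Client P/tier1 (24): +90 — 90 left.
Client C tier1 at 23: fill all 70 — 20 left.
20 remain; put them into Client B tier1 at 22.
Total = 26×70 + 24×90 + 23×70 + 22×20 = 6030.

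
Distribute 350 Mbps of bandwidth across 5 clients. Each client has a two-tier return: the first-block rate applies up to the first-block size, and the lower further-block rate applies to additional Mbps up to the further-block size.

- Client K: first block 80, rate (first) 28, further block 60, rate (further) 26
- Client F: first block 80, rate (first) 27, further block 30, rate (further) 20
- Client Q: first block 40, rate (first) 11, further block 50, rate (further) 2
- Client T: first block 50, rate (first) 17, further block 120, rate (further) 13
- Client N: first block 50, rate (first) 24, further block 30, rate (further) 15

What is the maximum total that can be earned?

Order all 10 blocks by rate: Client K/tier1 28 > Client F/tier1 27 > Client K/tier2 26 > Client N/tier1 24 > Client F/tier2 20 > Client T/tier1 17 > Client N/tier2 15 > Client T/tier2 13 > Client Q/tier1 11 > Client Q/tier2 2.
Client K tier1 at 28: fill all 80 → 270 left.
Client F/tier1 (27): +80 → 190 left.
Fill Client K tier2 block (60 at 26) → 130 left.
Client N/tier1 (24): +50 → 80 left.
Fill Client F tier2 block (30 at 20) → 50 left.
Fill Client T tier1 block (50 at 17) → 0 left.
Total = 28×80 + 27×80 + 26×60 + 24×50 + 20×30 + 17×50 = 8610.

8610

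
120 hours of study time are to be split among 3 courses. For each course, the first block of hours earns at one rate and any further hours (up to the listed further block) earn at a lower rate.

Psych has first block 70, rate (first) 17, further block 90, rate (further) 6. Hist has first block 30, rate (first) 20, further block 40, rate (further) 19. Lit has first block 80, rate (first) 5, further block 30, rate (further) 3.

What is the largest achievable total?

Rank every tier by rate: Hist/tier1 20 > Hist/tier2 19 > Psych/tier1 17 > Psych/tier2 6 > Lit/tier1 5 > Lit/tier2 3.
Fill Hist tier1 block (30 at 20) ; 90 left.
Hist tier2 at 19: fill all 40 ; 50 left.
Psych/tier1: +50 of 70 at 17; pool empty.
Total = 20×30 + 19×40 + 17×50 = 2210.

2210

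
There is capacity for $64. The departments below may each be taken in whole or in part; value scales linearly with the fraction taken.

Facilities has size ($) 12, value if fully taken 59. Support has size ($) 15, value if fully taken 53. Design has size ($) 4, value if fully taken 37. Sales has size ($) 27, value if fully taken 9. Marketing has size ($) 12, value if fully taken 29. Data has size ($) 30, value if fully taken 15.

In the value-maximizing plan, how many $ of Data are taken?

Best value per unit of size first: Design 37/4≈9.25, Facilities 59/12≈4.92, Support 53/15≈3.53, Marketing 29/12≈2.42, Data 15/30≈0.5, Sales 9/27≈0.333.
All 4 $ of Design fit (value 37) — 60 remain.
All 12 $ of Facilities fit (value 59) — 48 remain.
All 15 $ of Support fit (value 53) — 33 remain.
All 12 $ of Marketing fit (value 29) — 21 remain.
Only 21 $ remain; take 21/30 of Data for value 15×21/30 = 10.5.

21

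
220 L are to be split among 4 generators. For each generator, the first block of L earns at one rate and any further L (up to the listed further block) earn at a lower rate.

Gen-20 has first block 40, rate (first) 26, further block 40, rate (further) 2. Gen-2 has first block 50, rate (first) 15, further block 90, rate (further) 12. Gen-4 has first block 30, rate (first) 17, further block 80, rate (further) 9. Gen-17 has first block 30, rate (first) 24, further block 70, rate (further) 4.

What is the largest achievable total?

Treat each block as its own option and order by rate: Gen-20/T1 26 > Gen-17/T1 24 > Gen-4/T1 17 > Gen-2/T1 15 > Gen-2/T2 12 > Gen-4/T2 9 > Gen-17/T2 4 > Gen-20/T2 2.
Fill Gen-20 T1 block (40 at 26) — 180 left.
Gen-17 T1 at 24: fill all 30 — 150 left.
Gen-4/T1 (17): +30 — 120 left.
Fill Gen-2 T1 block (50 at 15) — 70 left.
Gen-2 T2 at 12: only 70 left, fill 70.
Total = 26×40 + 24×30 + 17×30 + 15×50 + 12×70 = 3860.

3860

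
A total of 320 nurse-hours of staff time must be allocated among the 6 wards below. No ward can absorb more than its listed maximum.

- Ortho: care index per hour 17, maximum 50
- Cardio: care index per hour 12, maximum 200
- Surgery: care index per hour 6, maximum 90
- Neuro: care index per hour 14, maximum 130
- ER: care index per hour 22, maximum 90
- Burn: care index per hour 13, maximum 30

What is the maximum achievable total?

5280

Highest care index per hour first: ER 22 > Ortho 17 > Neuro 14 > Burn 13 > Cardio 12 > Surgery 6.
ER takes 90 to reach its cap of 90 ; 230 left.
Give Ortho 50 to hit its cap of 50 ; 180 left.
Give Neuro 130 to hit its cap of 130 ; 50 left.
Give Burn 30 to hit its cap of 30 ; 20 left.
Cardio: +20 (room for 200) → 20. Pool exhausted.
Total = 17×50 + 12×20 + 14×130 + 22×90 + 13×30 = 5280.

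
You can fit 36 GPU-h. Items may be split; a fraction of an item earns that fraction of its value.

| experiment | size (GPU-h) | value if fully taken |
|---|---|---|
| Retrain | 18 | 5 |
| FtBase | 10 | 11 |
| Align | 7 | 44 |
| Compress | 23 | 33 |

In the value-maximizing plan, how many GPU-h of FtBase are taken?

6

Rank by value-to-size ratio: Align 44/7≈6.29, Compress 33/23≈1.43, FtBase 11/10≈1.1, Retrain 5/18≈0.278.
All 7 GPU-h of Align fit (value 44) — 29 remain.
All 23 GPU-h of Compress fit (value 33) — 6 remain.
Only 6 GPU-h remain; take 6/10 of FtBase for value 11×6/10 = 6.6.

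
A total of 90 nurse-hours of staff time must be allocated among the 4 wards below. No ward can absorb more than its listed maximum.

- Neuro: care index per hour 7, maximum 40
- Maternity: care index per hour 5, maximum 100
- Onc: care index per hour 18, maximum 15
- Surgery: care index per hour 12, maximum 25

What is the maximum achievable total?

900

Highest care index per hour first: Onc 18 > Surgery 12 > Neuro 7 > Maternity 5.
Onc: +15 to 15 (cap) ; 75 left.
Give Surgery 25 to hit its cap of 25 ; 50 left.
Neuro: +40 to 40 (cap) ; 10 left.
Maternity has room for 100 but only 10 remain, so it gets 10.
Total = 7×40 + 5×10 + 18×15 + 12×25 = 900.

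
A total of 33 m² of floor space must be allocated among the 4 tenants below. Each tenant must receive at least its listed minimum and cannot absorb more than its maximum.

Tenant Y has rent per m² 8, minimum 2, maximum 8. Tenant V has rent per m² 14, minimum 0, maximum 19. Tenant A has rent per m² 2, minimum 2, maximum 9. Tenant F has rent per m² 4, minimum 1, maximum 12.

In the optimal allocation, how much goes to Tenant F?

4

Meeting every minimum uses 2+0+2+1 = 5 m², leaving 28.
Rank by rent per m²: Tenant V 14 > Tenant Y 8 > Tenant F 4 > Tenant A 2.
Give Tenant V 19 more to hit its cap of 19 → 9 left.
Tenant Y takes 6 more to reach its cap of 8 → 3 left.
Only 3 left; Tenant F takes them to reach 4.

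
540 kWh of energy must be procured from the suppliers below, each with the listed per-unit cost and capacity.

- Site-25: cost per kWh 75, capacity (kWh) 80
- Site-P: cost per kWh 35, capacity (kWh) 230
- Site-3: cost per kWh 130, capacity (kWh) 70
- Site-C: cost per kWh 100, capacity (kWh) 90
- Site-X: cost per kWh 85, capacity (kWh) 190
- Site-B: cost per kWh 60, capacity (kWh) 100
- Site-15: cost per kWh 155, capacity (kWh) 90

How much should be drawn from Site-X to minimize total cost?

Use suppliers in increasing cost order.
Take 230 from Site-P at 35 → need 310 more.
Site-B at 60: take all 100 kWh → 210 still needed.
Site-25 (75): use full 80 → 130 kWh to go.
Take 130 from Site-X at 85 to finish.
Site-C, Site-3, Site-15: unused.

130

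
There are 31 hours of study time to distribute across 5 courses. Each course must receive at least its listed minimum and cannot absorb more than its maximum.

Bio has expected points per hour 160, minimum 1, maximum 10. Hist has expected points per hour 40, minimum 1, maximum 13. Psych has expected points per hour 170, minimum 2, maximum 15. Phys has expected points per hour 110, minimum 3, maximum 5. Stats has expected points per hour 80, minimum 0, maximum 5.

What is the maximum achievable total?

4740

Meeting every minimum uses 1+1+2+3+0 = 7 hours, leaving 24.
Order the courses by expected points per hour: Psych 170 > Bio 160 > Phys 110 > Stats 80 > Hist 40.
Give Psych 13 more to hit its cap of 15 → 11 left.
Bio takes 9 more to reach its cap of 10 → 2 left.
Phys takes 2 more to reach its cap of 5 → 0 left.
Total = 160×10 + 40×1 + 170×15 + 110×5 = 4740.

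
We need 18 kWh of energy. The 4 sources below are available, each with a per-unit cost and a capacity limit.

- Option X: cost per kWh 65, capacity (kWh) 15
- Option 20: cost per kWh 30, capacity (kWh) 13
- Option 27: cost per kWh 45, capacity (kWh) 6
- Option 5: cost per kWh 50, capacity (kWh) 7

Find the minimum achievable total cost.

615

Fill from the cheapest source first.
Option 20 at 30: take all 13 kWh → 5 still needed.
Option 27 (45): take the remaining 5 → done.
Option 5, Option X: unused.
Cost = 13×30 + 5×45 = 615.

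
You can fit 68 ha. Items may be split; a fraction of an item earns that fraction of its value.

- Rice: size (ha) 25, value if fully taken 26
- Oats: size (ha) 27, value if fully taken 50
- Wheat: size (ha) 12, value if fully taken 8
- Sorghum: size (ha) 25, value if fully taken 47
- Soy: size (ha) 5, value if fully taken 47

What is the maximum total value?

155.44

Rank by value-to-size ratio: Soy 47/5≈9.4, Sorghum 47/25≈1.88, Oats 50/27≈1.85, Rice 26/25≈1.04, Wheat 8/12≈0.667.
Soy: take in full, 5 ha for value 47 → 63 left.
Sorghum: take in full, 25 ha for value 47 → 38 left.
Take all of Oats (27 ha, value 50) → 11 ha left.
Only 11 ha remain; take 11/25 of Rice for value 26×11/25 = 11.44.
Total value = 155.44.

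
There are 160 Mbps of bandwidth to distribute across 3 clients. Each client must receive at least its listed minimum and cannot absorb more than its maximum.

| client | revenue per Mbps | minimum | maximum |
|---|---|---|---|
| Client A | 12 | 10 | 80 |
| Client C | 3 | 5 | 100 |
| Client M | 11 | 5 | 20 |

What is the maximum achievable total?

1360

Meeting every minimum uses 10+5+5 = 20 Mbps, leaving 140.
Highest revenue per Mbps first: Client A 12 > Client M 11 > Client C 3.
Client A: +70 to 80 (cap) → 70 left.
Give Client M 15 more to hit its cap of 20 → 55 left.
Only 55 left; Client C takes them to reach 60.
Total = 12×80 + 3×60 + 11×20 = 1360.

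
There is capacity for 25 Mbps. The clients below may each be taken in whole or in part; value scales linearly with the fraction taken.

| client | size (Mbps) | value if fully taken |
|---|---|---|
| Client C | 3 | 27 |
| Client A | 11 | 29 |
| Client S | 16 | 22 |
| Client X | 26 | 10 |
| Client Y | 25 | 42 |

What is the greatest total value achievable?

74.48

Sort by value density: Client C 27/3≈9, Client A 29/11≈2.64, Client Y 42/25≈1.68, Client S 22/16≈1.38, Client X 10/26≈0.385.
All 3 Mbps of Client C fit (value 27) — 22 remain.
Take all of Client A (11 Mbps, value 29) — 11 Mbps left.
11 Mbps left: a 11/25 share of Client Y gives 42×11/25 = 18.48.
Total value = 74.48.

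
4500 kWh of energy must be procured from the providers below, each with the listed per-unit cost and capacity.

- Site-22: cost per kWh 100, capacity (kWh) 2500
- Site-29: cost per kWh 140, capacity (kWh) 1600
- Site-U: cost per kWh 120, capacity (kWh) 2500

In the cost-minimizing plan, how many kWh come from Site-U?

2000

Fill from the cheapest provider first.
Site-22 (100): use full 2500 — 2000 kWh to go.
Take 2000 from Site-U at 120 to finish.
Site-29: unused.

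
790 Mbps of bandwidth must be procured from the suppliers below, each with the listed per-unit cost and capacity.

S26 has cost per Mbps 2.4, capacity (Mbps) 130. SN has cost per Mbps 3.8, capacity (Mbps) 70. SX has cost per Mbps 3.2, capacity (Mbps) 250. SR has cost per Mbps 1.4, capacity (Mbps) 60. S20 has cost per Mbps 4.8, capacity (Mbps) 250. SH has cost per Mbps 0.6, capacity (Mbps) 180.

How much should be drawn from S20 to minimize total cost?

Fill from the cheapest supplier first.
SH at 0.6: take all 180 Mbps — 610 still needed.
Take 60 from SR at 1.4 — need 550 more.
S26 (2.4): use full 130 — 420 Mbps to go.
Take 250 from SX at 3.2 — need 170 more.
SN at 3.8: take all 70 Mbps — 100 still needed.
S20 (4.8): take the remaining 100 — done.

100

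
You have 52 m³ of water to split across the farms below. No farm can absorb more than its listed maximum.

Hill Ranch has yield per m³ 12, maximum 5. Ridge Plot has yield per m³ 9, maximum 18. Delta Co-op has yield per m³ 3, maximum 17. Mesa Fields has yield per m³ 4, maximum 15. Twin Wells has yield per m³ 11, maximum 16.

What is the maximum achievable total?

450

Highest yield per m³ first: Hill Ranch 12 > Twin Wells 11 > Ridge Plot 9 > Mesa Fields 4 > Delta Co-op 3.
Hill Ranch: +5 to 5 (cap) — 47 left.
Twin Wells: +16 to 16 (cap) — 31 left.
Give Ridge Plot 18 to hit its cap of 18 — 13 left.
Mesa Fields: +13 (room for 15) → 13. Pool exhausted.
Total = 12×5 + 9×18 + 4×13 + 11×16 = 450.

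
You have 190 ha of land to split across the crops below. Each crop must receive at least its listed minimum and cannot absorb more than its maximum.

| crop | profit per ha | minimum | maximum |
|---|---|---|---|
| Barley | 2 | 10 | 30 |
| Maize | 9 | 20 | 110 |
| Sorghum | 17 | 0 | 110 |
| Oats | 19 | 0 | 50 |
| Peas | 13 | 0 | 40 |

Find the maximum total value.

3020

Meeting every minimum uses 10+20+0+0+0 = 30 ha, leaving 160.
Highest profit per ha first: Oats 19 > Sorghum 17 > Peas 13 > Maize 9 > Barley 2.
Give Oats 50 more to hit its cap of 50 → 110 left.
Sorghum: +110 to 110 (cap) → 0 left.
Total = 2×10 + 9×20 + 17×110 + 19×50 = 3020.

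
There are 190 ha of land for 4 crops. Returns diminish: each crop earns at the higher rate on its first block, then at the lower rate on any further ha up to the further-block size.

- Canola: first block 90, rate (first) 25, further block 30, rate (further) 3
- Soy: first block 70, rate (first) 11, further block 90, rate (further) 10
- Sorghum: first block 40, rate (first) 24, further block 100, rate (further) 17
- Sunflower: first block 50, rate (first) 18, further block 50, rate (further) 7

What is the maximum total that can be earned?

Rank every tier by rate: Canola/T1 25 > Sorghum/T1 24 > Sunflower/T1 18 > Sorghum/T2 17 > Soy/T1 11 > Soy/T2 10 > Sunflower/T2 7 > Canola/T2 3.
Canola T1 at 25: fill all 90 ; 100 left.
Sorghum/T1 (24): +40 ; 60 left.
Fill Sunflower T1 block (50 at 18) ; 10 left.
Sorghum/T2: +10 of 100 at 17; pool empty.
Total = 25×90 + 24×40 + 18×50 + 17×10 = 4280.

4280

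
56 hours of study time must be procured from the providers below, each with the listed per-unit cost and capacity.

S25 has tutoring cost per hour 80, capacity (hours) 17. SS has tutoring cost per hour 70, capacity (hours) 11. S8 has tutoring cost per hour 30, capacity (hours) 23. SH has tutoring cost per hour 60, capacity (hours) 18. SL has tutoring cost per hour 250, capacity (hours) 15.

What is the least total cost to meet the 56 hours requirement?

Cheapest first:
S8 (30): use full 23 — 33 hours to go.
SH (60): use full 18 — 15 hours to go.
Take 11 from SS at 70 — need 4 more.
Take 4 from S25 at 80 to finish.
SL: unused.
Cost = 23×30 + 18×60 + 11×70 + 4×80 = 2860.

2860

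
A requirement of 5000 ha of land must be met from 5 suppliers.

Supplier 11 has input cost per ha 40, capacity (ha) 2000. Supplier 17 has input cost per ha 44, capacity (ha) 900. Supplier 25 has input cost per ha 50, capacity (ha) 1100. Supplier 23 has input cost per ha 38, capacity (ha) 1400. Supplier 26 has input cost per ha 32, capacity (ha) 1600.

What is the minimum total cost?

Cheapest first:
Supplier 26 (32): use full 1600 → 3400 ha to go.
Take 1400 from Supplier 23 at 38 → need 2000 more.
Supplier 11 at 40: take all 2000 ha → 0 still needed.
Supplier 17, Supplier 25: unused.
Cost = 1600×32 + 1400×38 + 2000×40 = 184400.

184400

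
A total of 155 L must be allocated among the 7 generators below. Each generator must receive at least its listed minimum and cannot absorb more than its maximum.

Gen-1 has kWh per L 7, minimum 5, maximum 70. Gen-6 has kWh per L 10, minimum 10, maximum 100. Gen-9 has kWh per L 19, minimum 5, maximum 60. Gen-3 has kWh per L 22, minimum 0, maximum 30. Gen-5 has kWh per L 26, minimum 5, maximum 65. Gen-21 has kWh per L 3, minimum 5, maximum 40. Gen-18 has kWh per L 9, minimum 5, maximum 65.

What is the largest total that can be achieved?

Meeting every minimum uses 5+10+5+0+5+5+5 = 35 L, leaving 120.
Highest kWh per L first: Gen-5 26 > Gen-3 22 > Gen-9 19 > Gen-6 10 > Gen-18 9 > Gen-1 7 > Gen-21 3.
Gen-5: +60 to 65 (cap) ; 60 left.
Gen-3: +30 to 30 (cap) ; 30 left.
Only 30 left; Gen-9 takes them to reach 35.
Total = 7×5 + 10×10 + 19×35 + 22×30 + 26×65 + 3×5 + 9×5 = 3210.

3210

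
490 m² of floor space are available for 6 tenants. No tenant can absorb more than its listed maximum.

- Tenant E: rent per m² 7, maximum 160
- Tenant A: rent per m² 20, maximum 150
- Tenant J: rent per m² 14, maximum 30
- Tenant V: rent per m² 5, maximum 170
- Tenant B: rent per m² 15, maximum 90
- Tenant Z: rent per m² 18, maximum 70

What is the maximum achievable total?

Highest rent per m² first: Tenant A 20 > Tenant Z 18 > Tenant B 15 > Tenant J 14 > Tenant E 7 > Tenant V 5.
Tenant A takes 150 to reach its cap of 150 → 340 left.
Tenant Z: +70 to 70 (cap) → 270 left.
Tenant B: +90 to 90 (cap) → 180 left.
Tenant J takes 30 to reach its cap of 30 → 150 left.
Only 150 left; Tenant E takes them to reach 150.
Total = 7×150 + 20×150 + 14×30 + 15×90 + 18×70 = 7080.

7080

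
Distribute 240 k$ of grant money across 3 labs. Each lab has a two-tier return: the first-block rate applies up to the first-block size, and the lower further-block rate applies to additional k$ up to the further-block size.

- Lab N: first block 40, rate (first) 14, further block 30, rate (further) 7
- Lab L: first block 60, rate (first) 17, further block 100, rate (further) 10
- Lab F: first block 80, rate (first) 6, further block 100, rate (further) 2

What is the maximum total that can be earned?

2850

Treat each block as its own option and order by rate: Lab L/T1 17 > Lab N/T1 14 > Lab L/T2 10 > Lab N/T2 7 > Lab F/T1 6 > Lab F/T2 2.
Lab L/T1 (17): +60 — 180 left.
Lab N/T1 (14): +40 — 140 left.
Fill Lab L T2 block (100 at 10) — 40 left.
Lab N/T2 (7): +30 — 10 left.
Lab F/T1: +10 of 80 at 6; pool empty.
Total = 17×60 + 14×40 + 10×100 + 7×30 + 6×10 = 2850.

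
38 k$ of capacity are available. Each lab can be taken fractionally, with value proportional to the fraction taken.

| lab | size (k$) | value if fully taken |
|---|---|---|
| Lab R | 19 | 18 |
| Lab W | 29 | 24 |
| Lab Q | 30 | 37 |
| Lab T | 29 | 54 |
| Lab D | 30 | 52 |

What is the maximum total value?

69.6

Rank by value-to-size ratio: Lab T 54/29≈1.86, Lab D 52/30≈1.73, Lab Q 37/30≈1.23, Lab R 18/19≈0.947, Lab W 24/29≈0.828.
All 29 k$ of Lab T fit (value 54) ; 9 remain.
9 k$ left: a 9/30 share of Lab D gives 52×9/30 = 15.6.
Total value = 69.6.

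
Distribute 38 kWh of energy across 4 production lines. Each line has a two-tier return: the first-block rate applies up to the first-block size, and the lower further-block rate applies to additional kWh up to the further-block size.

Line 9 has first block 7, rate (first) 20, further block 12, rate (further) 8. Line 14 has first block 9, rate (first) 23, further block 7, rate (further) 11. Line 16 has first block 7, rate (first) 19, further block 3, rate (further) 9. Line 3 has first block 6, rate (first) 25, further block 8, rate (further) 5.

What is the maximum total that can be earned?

Order all 8 blocks by rate: Line 3/tier1 25 > Line 14/tier1 23 > Line 9/tier1 20 > Line 16/tier1 19 > Line 14/tier2 11 > Line 16/tier2 9 > Line 9/tier2 8 > Line 3/tier2 5.
Line 3 tier1 at 25: fill all 6 → 32 left.
Line 14/tier1 (23): +9 → 23 left.
Line 9 tier1 at 20: fill all 7 → 16 left.
Fill Line 16 tier1 block (7 at 19) → 9 left.
Line 14 tier2 at 11: fill all 7 → 2 left.
Line 16 tier2 at 9: only 2 left, fill 2.
Total = 25×6 + 23×9 + 20×7 + 19×7 + 11×7 + 9×2 = 725.

725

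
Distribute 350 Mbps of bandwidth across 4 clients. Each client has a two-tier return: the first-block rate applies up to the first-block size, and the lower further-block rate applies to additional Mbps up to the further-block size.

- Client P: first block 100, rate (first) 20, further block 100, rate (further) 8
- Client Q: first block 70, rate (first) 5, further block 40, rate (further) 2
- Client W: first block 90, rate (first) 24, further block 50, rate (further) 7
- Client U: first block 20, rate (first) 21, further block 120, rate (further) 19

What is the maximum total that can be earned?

7020

Order all 8 blocks by rate: Client W/tier1 24 > Client U/tier1 21 > Client P/tier1 20 > Client U/tier2 19 > Client P/tier2 8 > Client W/tier2 7 > Client Q/tier1 5 > Client Q/tier2 2.
Client W tier1 at 24: fill all 90 → 260 left.
Fill Client U tier1 block (20 at 21) → 240 left.
Client P tier1 at 20: fill all 100 → 140 left.
Client U tier2 at 19: fill all 120 → 20 left.
Client P/tier2: +20 of 100 at 8; pool empty.
Total = 24×90 + 21×20 + 20×100 + 19×120 + 8×20 = 7020.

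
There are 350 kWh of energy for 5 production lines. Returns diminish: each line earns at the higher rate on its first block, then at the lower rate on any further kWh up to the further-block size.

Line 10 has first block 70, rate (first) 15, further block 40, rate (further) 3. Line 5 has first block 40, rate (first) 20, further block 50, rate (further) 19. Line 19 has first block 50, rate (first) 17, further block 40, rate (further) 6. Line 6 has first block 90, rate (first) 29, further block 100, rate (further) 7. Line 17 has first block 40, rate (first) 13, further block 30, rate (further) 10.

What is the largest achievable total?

6880

Treat each block as its own option and order by rate: Line 6/tier1 29 > Line 5/tier1 20 > Line 5/tier2 19 > Line 19/tier1 17 > Line 10/tier1 15 > Line 17/tier1 13 > Line 17/tier2 10 > Line 6/tier2 7 > Line 19/tier2 6 > Line 10/tier2 3.
Line 6 tier1 at 29: fill all 90 → 260 left.
Line 5/tier1 (20): +40 → 220 left.
Line 5/tier2 (19): +50 → 170 left.
Line 19 tier1 at 17: fill all 50 → 120 left.
Line 10/tier1 (15): +70 → 50 left.
Line 17 tier1 at 13: fill all 40 → 10 left.
Line 17/tier2: +10 of 30 at 10; pool empty.
Total = 29×90 + 20×40 + 19×50 + 17×50 + 15×70 + 13×40 + 10×10 = 6880.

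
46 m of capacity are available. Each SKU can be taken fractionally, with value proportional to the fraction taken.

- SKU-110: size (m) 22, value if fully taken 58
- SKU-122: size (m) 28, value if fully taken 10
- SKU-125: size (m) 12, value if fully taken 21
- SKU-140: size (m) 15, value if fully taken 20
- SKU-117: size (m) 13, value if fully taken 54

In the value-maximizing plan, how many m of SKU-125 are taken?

11

Sort by value density: SKU-117 54/13≈4.15, SKU-110 58/22≈2.64, SKU-125 21/12≈1.75, SKU-140 20/15≈1.33, SKU-122 10/28≈0.357.
All 13 m of SKU-117 fit (value 54) — 33 remain.
Take all of SKU-110 (22 m, value 58) — 11 m left.
Only 11 m remain; take 11/12 of SKU-125 for value 21×11/12 = 19.25.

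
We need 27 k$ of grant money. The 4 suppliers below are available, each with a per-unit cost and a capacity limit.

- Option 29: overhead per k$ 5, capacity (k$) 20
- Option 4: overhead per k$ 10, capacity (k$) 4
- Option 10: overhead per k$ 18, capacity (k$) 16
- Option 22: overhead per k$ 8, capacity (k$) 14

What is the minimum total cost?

Use suppliers in increasing cost order.
Option 29 at 5: take all 20 k$ → 7 still needed.
Option 22 (8): take the remaining 7 → done.
Option 4, Option 10: unused.
Cost = 20×5 + 7×8 = 156.

156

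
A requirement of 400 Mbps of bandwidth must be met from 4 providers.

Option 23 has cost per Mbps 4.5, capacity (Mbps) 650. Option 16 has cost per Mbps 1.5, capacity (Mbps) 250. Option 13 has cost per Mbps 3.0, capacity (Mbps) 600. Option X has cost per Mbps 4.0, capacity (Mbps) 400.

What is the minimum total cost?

825

Use providers in increasing cost order.
Option 16 (1.5): use full 250 ; 150 Mbps to go.
Option 13 (3.0): take the remaining 150 ; done.
Option X, Option 23: unused.
Cost = 250×1.5 + 150×3.0 = 825.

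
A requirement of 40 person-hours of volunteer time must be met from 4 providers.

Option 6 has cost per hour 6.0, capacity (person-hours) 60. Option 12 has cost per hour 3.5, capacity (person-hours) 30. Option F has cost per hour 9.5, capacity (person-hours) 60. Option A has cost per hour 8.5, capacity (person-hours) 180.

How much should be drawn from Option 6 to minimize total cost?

Cheapest first:
Option 12 at 3.5: take all 30 person-hours → 10 still needed.
Option 6 (6.0): take the remaining 10 → done.
Option A, Option F: unused.

10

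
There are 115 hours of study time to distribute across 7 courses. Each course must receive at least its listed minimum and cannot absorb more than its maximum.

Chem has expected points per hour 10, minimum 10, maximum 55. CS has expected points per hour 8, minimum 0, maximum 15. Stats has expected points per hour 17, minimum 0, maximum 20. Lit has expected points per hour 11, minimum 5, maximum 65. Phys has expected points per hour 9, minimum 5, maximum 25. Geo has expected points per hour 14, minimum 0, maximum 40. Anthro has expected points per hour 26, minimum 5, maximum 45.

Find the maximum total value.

2130

Meeting every minimum uses 10+0+0+5+5+0+5 = 25 hours, leaving 90.
Highest expected points per hour first: Anthro 26 > Stats 17 > Geo 14 > Lit 11 > Chem 10 > Phys 9 > CS 8.
Anthro takes 40 more to reach its cap of 45 → 50 left.
Stats: +20 to 20 (cap) → 30 left.
Geo has room for 40 more but only 30 remain, so it gets 30.
Total = 10×10 + 17×20 + 11×5 + 9×5 + 14×30 + 26×45 = 2130.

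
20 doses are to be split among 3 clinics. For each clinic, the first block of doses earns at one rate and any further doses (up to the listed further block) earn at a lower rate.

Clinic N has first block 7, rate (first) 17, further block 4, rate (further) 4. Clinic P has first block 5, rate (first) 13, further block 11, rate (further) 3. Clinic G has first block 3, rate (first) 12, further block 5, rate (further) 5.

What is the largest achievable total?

Treat each block as its own option and order by rate: Clinic N/tier1 17 > Clinic P/tier1 13 > Clinic G/tier1 12 > Clinic G/tier2 5 > Clinic N/tier2 4 > Clinic P/tier2 3.
Clinic N/tier1 (17): +7 — 13 left.
Clinic P/tier1 (13): +5 — 8 left.
Fill Clinic G tier1 block (3 at 12) — 5 left.
Fill Clinic G tier2 block (5 at 5) — 0 left.
Total = 17×7 + 13×5 + 12×3 + 5×5 = 245.

245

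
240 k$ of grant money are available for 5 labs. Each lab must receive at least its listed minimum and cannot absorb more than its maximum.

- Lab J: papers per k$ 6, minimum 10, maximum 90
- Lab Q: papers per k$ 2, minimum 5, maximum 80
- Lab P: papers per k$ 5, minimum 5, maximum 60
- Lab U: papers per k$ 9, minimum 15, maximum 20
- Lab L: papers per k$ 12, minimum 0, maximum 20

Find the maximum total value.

Meeting every minimum uses 10+5+5+15+0 = 35 k$, leaving 205.
Order the labs by papers per k$: Lab L 12 > Lab U 9 > Lab J 6 > Lab P 5 > Lab Q 2.
Lab L: +20 to 20 (cap) — 185 left.
Lab U takes 5 more to reach its cap of 20 — 180 left.
Lab J takes 80 more to reach its cap of 90 — 100 left.
Lab P: +55 to 60 (cap) — 45 left.
Lab Q has room for 75 more but only 45 remain, so it gets 50.
Total = 6×90 + 2×50 + 5×60 + 9×20 + 12×20 = 1360.

1360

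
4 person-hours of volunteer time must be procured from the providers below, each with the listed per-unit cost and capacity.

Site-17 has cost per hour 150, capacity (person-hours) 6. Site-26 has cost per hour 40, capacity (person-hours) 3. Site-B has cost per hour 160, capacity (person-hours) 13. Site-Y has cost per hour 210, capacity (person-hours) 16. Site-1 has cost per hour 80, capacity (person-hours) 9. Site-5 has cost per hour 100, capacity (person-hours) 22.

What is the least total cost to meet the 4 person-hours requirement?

200

Fill from the cheapest provider first.
Take 3 from Site-26 at 40 — need 1 more.
Site-1 at 80: take 1 of its 9 — requirement met.
Site-5, Site-17, Site-B, Site-Y: unused.
Cost = 3×40 + 1×80 = 200.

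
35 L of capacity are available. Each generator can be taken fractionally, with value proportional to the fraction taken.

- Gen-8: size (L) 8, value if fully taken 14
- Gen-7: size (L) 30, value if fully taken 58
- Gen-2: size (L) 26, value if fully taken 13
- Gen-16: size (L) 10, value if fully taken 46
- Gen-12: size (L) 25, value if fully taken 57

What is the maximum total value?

103

Rank by value-to-size ratio: Gen-16 46/10≈4.6, Gen-12 57/25≈2.28, Gen-7 58/30≈1.93, Gen-8 14/8≈1.75, Gen-2 13/26≈0.5.
All 10 L of Gen-16 fit (value 46) ; 25 remain.
Gen-12: take in full, 25 L for value 57 ; 0 left.
Total value = 103.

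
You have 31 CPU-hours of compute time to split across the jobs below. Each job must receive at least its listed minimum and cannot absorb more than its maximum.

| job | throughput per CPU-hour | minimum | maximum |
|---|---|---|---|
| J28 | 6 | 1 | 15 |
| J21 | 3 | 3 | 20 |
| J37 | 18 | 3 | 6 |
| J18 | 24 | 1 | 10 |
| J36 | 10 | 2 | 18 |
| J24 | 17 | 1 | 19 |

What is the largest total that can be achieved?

Meeting every minimum uses 1+3+3+1+2+1 = 11 CPU-hours, leaving 20.
Rank by throughput per CPU-hour: J18 24 > J37 18 > J24 17 > J36 10 > J28 6 > J21 3.
J18 takes 9 more to reach its cap of 10 → 11 left.
J37: +3 to 6 (cap) → 8 left.
J24 has room for 18 more but only 8 remain, so it gets 9.
Total = 6×1 + 3×3 + 18×6 + 24×10 + 10×2 + 17×9 = 536.

536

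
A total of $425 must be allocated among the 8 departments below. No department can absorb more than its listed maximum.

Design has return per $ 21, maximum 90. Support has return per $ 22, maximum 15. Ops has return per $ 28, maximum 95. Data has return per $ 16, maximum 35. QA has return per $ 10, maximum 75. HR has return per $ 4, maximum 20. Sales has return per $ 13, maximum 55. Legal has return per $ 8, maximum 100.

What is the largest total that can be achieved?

Order the departments by return per $: Ops 28 > Support 22 > Design 21 > Data 16 > Sales 13 > QA 10 > Legal 8 > HR 4.
Ops takes 95 to reach its cap of 95 — 330 left.
Support: +15 to 15 (cap) — 315 left.
Give Design 90 to hit its cap of 90 — 225 left.
Data: +35 to 35 (cap) — 190 left.
Sales takes 55 to reach its cap of 55 — 135 left.
QA: +75 to 75 (cap) — 60 left.
Legal has room for 100 but only 60 remain, so it gets 60.
Total = 21×90 + 22×15 + 28×95 + 16×35 + 10×75 + 13×55 + 8×60 = 7385.

7385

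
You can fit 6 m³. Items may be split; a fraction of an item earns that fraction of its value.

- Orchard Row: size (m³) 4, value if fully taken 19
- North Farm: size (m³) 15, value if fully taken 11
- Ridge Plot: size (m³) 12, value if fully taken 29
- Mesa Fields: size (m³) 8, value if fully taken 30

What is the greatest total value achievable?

26.5

Best value per unit of size first: Orchard Row 19/4≈4.75, Mesa Fields 30/8≈3.75, Ridge Plot 29/12≈2.42, North Farm 11/15≈0.733.
All 4 m³ of Orchard Row fit (value 19) — 2 remain.
Only 2 m³ remain; take 2/8 of Mesa Fields for value 30×2/8 = 7.5.
Total value = 26.5.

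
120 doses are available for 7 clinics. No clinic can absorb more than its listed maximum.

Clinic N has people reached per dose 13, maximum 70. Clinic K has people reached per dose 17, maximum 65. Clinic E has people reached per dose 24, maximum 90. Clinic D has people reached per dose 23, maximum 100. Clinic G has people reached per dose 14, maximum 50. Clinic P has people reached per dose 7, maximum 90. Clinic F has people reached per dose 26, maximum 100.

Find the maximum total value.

3080

Rank by people reached per dose: Clinic F 26 > Clinic E 24 > Clinic D 23 > Clinic K 17 > Clinic G 14 > Clinic N 13 > Clinic P 7.
Clinic F takes 100 to reach its cap of 100 — 20 left.
Clinic E: +20 (room for 90) → 20. Pool exhausted.
Total = 24×20 + 26×100 = 3080.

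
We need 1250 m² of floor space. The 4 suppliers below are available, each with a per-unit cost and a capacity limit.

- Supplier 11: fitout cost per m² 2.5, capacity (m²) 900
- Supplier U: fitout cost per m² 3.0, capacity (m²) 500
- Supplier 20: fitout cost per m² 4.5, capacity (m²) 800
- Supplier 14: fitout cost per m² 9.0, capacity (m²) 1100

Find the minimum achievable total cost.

Fill from the cheapest supplier first.
Supplier 11 at 2.5: take all 900 m² → 350 still needed.
Supplier U at 3.0: take 350 of its 500 → requirement met.
Supplier 20, Supplier 14: unused.
Cost = 900×2.5 + 350×3.0 = 3300.

3300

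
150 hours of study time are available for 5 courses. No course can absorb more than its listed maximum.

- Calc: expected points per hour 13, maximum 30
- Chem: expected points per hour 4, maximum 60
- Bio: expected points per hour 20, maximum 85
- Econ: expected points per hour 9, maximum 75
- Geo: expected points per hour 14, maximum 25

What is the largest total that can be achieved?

2530

Rank by expected points per hour: Bio 20 > Geo 14 > Calc 13 > Econ 9 > Chem 4.
Bio: +85 to 85 (cap) → 65 left.
Give Geo 25 to hit its cap of 25 → 40 left.
Give Calc 30 to hit its cap of 30 → 10 left.
Econ: +10 (room for 75) → 10. Pool exhausted.
Total = 13×30 + 20×85 + 9×10 + 14×25 = 2530.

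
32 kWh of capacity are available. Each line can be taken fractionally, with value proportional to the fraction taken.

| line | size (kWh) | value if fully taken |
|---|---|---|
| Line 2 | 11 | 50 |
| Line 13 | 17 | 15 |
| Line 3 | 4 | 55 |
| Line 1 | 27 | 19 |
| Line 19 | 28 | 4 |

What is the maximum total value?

Sort by value density: Line 3 55/4≈13.8, Line 2 50/11≈4.55, Line 13 15/17≈0.882, Line 1 19/27≈0.704, Line 19 4/28≈0.143.
Line 3: take in full, 4 kWh for value 55 → 28 left.
All 11 kWh of Line 2 fit (value 50) → 17 remain.
All 17 kWh of Line 13 fit (value 15) → 0 remain.
Total value = 120.

120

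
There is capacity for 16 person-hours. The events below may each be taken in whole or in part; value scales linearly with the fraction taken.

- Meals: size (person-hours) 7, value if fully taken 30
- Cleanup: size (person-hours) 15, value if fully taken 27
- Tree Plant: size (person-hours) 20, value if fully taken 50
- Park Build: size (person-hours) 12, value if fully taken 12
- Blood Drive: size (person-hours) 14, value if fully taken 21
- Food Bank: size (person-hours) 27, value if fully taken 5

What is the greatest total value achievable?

52.5

Best value per unit of size first: Meals 30/7≈4.29, Tree Plant 50/20≈2.5, Cleanup 27/15≈1.8, Blood Drive 21/14≈1.5, Park Build 12/12≈1, Food Bank 5/27≈0.185.
All 7 person-hours of Meals fit (value 30) — 9 remain.
Only 9 person-hours remain; take 9/20 of Tree Plant for value 50×9/20 = 22.5.
Total value = 52.5.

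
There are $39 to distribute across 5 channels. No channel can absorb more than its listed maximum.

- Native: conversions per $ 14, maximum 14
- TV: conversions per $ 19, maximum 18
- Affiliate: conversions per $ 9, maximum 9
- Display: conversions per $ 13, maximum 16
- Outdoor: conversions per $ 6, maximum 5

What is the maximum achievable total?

629

Highest conversions per $ first: TV 19 > Native 14 > Display 13 > Affiliate 9 > Outdoor 6.
TV takes 18 to reach its cap of 18 — 21 left.
Native takes 14 to reach its cap of 14 — 7 left.
Display: +7 (room for 16) → 7. Pool exhausted.
Total = 14×14 + 19×18 + 13×7 = 629.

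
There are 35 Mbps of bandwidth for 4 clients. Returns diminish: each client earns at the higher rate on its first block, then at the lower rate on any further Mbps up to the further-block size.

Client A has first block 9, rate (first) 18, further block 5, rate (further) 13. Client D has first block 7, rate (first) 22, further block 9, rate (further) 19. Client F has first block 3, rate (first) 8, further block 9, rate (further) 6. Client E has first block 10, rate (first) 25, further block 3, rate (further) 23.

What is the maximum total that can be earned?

Rank every tier by rate: Client E/tier1 25 > Client E/tier2 23 > Client D/tier1 22 > Client D/tier2 19 > Client A/tier1 18 > Client A/tier2 13 > Client F/tier1 8 > Client F/tier2 6.
Client E tier1 at 25: fill all 10 — 25 left.
Client E tier2 at 23: fill all 3 — 22 left.
Client D/tier1 (22): +7 — 15 left.
Client D/tier2 (19): +9 — 6 left.
6 remain; put them into Client A tier1 at 18.
Total = 25×10 + 23×3 + 22×7 + 19×9 + 18×6 = 752.

752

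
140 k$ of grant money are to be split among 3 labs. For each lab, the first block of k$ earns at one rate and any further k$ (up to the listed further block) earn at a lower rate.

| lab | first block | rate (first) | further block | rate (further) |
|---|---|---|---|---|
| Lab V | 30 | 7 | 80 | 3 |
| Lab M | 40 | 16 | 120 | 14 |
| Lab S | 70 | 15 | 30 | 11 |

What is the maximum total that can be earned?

Treat each block as its own option and order by rate: Lab M/T1 16 > Lab S/T1 15 > Lab M/T2 14 > Lab S/T2 11 > Lab V/T1 7 > Lab V/T2 3.
Lab M T1 at 16: fill all 40 — 100 left.
Fill Lab S T1 block (70 at 15) — 30 left.
Lab M/T2: +30 of 120 at 14; pool empty.
Total = 16×40 + 15×70 + 14×30 = 2110.

2110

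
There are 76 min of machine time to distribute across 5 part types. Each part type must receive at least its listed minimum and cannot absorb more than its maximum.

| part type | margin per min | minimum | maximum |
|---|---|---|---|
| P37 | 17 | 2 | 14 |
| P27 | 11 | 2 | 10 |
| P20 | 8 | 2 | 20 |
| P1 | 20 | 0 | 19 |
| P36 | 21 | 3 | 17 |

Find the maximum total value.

1213

Meeting every minimum uses 2+2+2+0+3 = 9 min, leaving 67.
Order the part types by margin per min: P36 21 > P1 20 > P37 17 > P27 11 > P20 8.
P36 takes 14 more to reach its cap of 17 → 53 left.
Give P1 19 more to hit its cap of 19 → 34 left.
P37 takes 12 more to reach its cap of 14 → 22 left.
P27: +8 to 10 (cap) → 14 left.
P20 has room for 18 more but only 14 remain, so it gets 16.
Total = 17×14 + 11×10 + 8×16 + 20×19 + 21×17 = 1213.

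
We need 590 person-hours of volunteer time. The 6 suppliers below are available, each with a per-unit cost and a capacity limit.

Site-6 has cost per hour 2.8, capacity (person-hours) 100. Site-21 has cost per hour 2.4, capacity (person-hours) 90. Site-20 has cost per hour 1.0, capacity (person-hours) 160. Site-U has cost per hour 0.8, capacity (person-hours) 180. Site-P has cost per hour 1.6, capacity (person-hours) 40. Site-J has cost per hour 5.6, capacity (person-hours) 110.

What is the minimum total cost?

Use suppliers in increasing cost order.
Site-U at 0.8: take all 180 person-hours — 410 still needed.
Site-20 at 1.0: take all 160 person-hours — 250 still needed.
Site-P (1.6): use full 40 — 210 person-hours to go.
Site-21 (2.4): use full 90 — 120 person-hours to go.
Site-6 at 2.8: take all 100 person-hours — 20 still needed.
Take 20 from Site-J at 5.6 to finish.
Cost = 180×0.8 + 160×1.0 + 40×1.6 + 90×2.4 + 100×2.8 + 20×5.6 = 976.

976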